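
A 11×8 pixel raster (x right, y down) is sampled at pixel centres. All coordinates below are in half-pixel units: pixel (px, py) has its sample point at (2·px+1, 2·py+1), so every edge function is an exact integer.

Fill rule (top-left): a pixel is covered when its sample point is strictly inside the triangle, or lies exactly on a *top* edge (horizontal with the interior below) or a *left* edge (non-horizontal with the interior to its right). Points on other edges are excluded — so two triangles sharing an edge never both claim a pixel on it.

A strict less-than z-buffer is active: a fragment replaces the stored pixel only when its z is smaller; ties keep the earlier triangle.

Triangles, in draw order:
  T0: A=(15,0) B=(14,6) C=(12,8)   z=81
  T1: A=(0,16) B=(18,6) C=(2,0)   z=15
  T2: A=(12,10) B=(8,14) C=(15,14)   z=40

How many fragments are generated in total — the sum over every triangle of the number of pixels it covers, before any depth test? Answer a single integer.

T0:
  2·area = 10
  edge (15, 0)→(14, 6): d=(-1,6) right/bottom  bias=-1
  edge (14, 6)→(12, 8): d=(-2,2) right/bottom  bias=-1
  edge (12, 8)→(15, 0): d=(3,-8) top-left  bias=+0
    (9,0)@(19, 1): e=[-25,0,35] → .  [on edge]
    (8,1)@(17, 3): e=[-15,0,25] → .  [on edge]
    (7,2)@(15, 5): e=[-5,0,15] → .  [on edge]
    (6,3)@(13, 7): e=[5,0,5] → .  [on edge]
    (5,4)@(11, 9): e=[15,0,-5] → .  [on edge]
    (4,5)@(9, 11): e=[25,0,-15] → .  [on edge]
    (3,6)@(7, 13): e=[35,0,-25] → .  [on edge]
    (2,7)@(5, 15): e=[45,0,-35] → .  [on edge]
  covered (0 px):
    . . . . . . . . . . .
    . . . . . . . . . . .
    . . . . . . . . . . .
    . . . . . . . . . . .
    . . . . . . . . . . .
    . . . . . . . . . . .
    . . . . . . . . . . .
    . . . . . . . . . . .
T1:
  2·area = 268  (B↔C swapped to make it positive)
  edge (0, 16)→(2, 0): d=(2,-16) top-left  bias=+0
  edge (2, 0)→(18, 6): d=(16,6) right/bottom  bias=-1
  edge (18, 6)→(0, 16): d=(-18,10) right/bottom  bias=-1
    (1,0)@(3, 1): e=[18,10,240] → X
    (2,0)@(5, 1): e=[50,-2,220] → .
    (1,1)@(3, 3): e=[22,42,204] → X
    (2,1)@(5, 3): e=[54,30,184] → X
    (3,1)@(7, 3): e=[86,18,164] → X
    (4,1)@(9, 3): e=[118,6,144] → X
    (5,1)@(11, 3): e=[150,-6,124] → .
    (1,2)@(3, 5): e=[26,74,168] → X
    (5,2)@(11, 5): e=[154,26,88] → X
    (6,2)@(13, 5): e=[186,14,68] → X
    (7,2)@(15, 5): e=[218,2,48] → X
    (8,2)@(17, 5): e=[250,-10,28] → .
    (4,5)@(9, 11): e=[134,134,0] → .  [on edge]
  covered (33 px):
    . X . . . . . . . . .
    . X X X X . . . . . .
    . X X X X X X X . . .
    . X X X X X X X . . .
    X X X X X X . . . . .
    X X X X . . . . . . .
    X X X . . . . . . . .
    X . . . . . . . . . .
T2:
  2·area = 28  (B↔C swapped to make it positive)
  edge (12, 10)→(15, 14): d=(3,4) right/bottom  bias=-1
  edge (15, 14)→(8, 14): d=(-7,0) right/bottom  bias=-1
  edge (8, 14)→(12, 10): d=(4,-4) top-left  bias=+0
    (10,0)@(21, 1): e=[-63,91,0] → .  [on edge]
    (9,1)@(19, 3): e=[-49,77,0] → .  [on edge]
    (8,2)@(17, 5): e=[-35,63,0] → .  [on edge]
    (7,3)@(15, 7): e=[-21,49,0] → .  [on edge]
    (6,4)@(13, 9): e=[-7,35,0] → .  [on edge]
    (5,5)@(11, 11): e=[7,21,0] → X  [on edge]
    (6,5)@(13, 11): e=[-1,21,8] → .
    (4,6)@(9, 13): e=[21,7,0] → X  [on edge]
    (6,6)@(13, 13): e=[5,7,16] → X
    (7,6)@(15, 13): e=[-3,7,24] → .
    (3,7)@(7, 15): e=[35,-7,0] → .  [on edge]
    (4,7)@(9, 15): e=[27,-7,8] → .
  covered (4 px):
    . . . . . . . . . . .
    . . . . . . . . . . .
    . . . . . . . . . . .
    . . . . . . . . . . .
    . . . . . . . . . . .
    . . . . . X . . . . .
    . . . . X X X . . . .
    . . . . . . . . . . .

Final: 37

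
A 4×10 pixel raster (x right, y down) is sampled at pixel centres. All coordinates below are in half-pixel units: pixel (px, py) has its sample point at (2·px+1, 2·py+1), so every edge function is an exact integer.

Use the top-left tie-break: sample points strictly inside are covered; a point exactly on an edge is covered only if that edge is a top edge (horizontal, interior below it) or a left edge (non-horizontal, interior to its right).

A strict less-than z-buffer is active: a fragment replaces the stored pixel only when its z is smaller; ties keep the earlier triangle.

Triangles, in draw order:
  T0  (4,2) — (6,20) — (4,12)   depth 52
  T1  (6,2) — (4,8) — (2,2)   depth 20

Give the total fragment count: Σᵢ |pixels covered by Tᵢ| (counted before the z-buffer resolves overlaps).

T0:
  2·area = 20
  edge (4, 2)→(6, 20): d=(2,18) right/bottom  bias=-1
  edge (6, 20)→(4, 12): d=(-2,-8) top-left  bias=+0
  edge (4, 12)→(4, 2): d=(0,-10) top-left  bias=+0
    (2,5)@(5, 11): e=[0,10,10] → ·  [on edge]
    (2,6)@(5, 13): e=[4,6,10] → █
    (3,6)@(7, 13): e=[-32,22,30] → ·
    (2,7)@(5, 15): e=[8,2,10] → █
    (3,7)@(7, 15): e=[-28,18,30] → ·
    (2,8)@(5, 17): e=[12,-2,10] → ·
  covered (2 px):
    · · · ·
    · · · ·
    · · · ·
    · · · ·
    · · · ·
    · · · ·
    · · █ ·
    · · █ ·
    · · · ·
    · · · ·
T1:
  2·area = 24
  edge (6, 2)→(4, 8): d=(-2,6) right/bottom  bias=-1
  edge (4, 8)→(2, 2): d=(-2,-6) top-left  bias=+0
  edge (2, 2)→(6, 2): d=(4,0) top-left  bias=+0
    (1,1)@(3, 3): e=[16,4,4] → █
    (2,1)@(5, 3): e=[4,16,4] → █
    (3,1)@(7, 3): e=[-8,28,4] → ·
    (1,2)@(3, 5): e=[12,0,12] → █  [on edge]
    (2,2)@(5, 5): e=[0,12,12] → ·  [on edge]
    (1,3)@(3, 7): e=[8,-4,20] → ·
    (1,5)@(3, 11): e=[0,-12,36] → ·  [on edge]
    (2,5)@(5, 11): e=[-12,0,36] → ·  [on edge]
    (0,8)@(1, 17): e=[0,-36,60] → ·  [on edge]
    (3,8)@(7, 17): e=[-36,0,60] → ·  [on edge]
  covered (3 px):
    · · · ·
    · █ █ ·
    · █ · ·
    · · · ·
    · · · ·
    · · · ·
    · · · ·
    · · · ·
    · · · ·
    · · · ·

Answer: 5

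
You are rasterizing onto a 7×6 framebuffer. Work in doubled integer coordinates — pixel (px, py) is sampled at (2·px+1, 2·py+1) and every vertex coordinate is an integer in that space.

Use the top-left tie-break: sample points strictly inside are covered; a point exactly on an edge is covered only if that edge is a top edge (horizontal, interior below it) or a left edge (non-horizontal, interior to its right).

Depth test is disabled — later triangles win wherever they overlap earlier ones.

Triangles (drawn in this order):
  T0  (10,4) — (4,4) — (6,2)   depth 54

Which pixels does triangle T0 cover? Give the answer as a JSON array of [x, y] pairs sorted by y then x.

T0:
  2·area = 12
  edge (10, 4)→(4, 4): d=(-6,0) right/bottom  bias=-1
  edge (4, 4)→(6, 2): d=(2,-2) top-left  bias=+0
  edge (6, 2)→(10, 4): d=(4,2) right/bottom  bias=-1
    (3,0)@(7, 1): e=[18,0,-6] → .  [on edge]
    (2,1)@(5, 3): e=[6,0,6] → X  [on edge]
    (3,1)@(7, 3): e=[6,4,2] → X
    (4,1)@(9, 3): e=[6,8,-2] → .
    (1,2)@(3, 5): e=[-6,0,18] → .  [on edge]
    (2,2)@(5, 5): e=[-6,4,14] → .
    (3,2)@(7, 5): e=[-6,8,10] → .
    (0,3)@(1, 7): e=[-18,0,30] → .  [on edge]
  covered (2 px):
    . . . . . . .
    . . X X . . .
    . . . . . . .
    . . . . . . .
    . . . . . . .
    . . . . . . .

Answer: [[2,1],[3,1]]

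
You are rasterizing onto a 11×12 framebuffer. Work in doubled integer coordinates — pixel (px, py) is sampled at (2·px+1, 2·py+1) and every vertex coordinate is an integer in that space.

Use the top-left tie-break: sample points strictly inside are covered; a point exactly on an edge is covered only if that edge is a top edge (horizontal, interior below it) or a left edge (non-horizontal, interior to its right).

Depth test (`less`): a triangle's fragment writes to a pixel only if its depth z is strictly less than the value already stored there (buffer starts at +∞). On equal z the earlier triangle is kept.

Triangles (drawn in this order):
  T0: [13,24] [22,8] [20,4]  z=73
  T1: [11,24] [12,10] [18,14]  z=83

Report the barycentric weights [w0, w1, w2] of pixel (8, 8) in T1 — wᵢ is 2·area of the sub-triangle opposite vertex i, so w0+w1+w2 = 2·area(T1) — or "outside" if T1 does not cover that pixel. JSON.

T0:
  2·area = 68  (B↔C swapped to make it positive)
  edge (13, 24)→(20, 4): d=(7,-20) top-left  bias=+0
  edge (20, 4)→(22, 8): d=(2,4) right/bottom  bias=-1
  edge (22, 8)→(13, 24): d=(-9,16) right/bottom  bias=-1
    (9,3)@(19, 7): e=[1,10,57] → X
    (10,3)@(21, 7): e=[41,2,25] → X
    (9,4)@(19, 9): e=[15,14,39] → X
    (9,5)@(19, 11): e=[29,18,21] → X
    (10,5)@(21, 11): e=[69,10,-11] → .
    (8,6)@(17, 13): e=[3,30,35] → X
    (10,6)@(21, 13): e=[83,14,-29] → .
    (8,7)@(17, 15): e=[17,34,17] → X
    (9,7)@(19, 15): e=[57,26,-15] → .
    (8,8)@(17, 17): e=[31,38,-1] → .
    (7,9)@(15, 19): e=[5,50,13] → X
    (8,9)@(17, 19): e=[45,42,-19] → .
  covered (9 px):
    . . . . . . . . . . .
    . . . . . . . . . . .
    . . . . . . . . . . .
    . . . . . . . . . X X
    . . . . . . . . . X X
    . . . . . . . . . X .
    . . . . . . . . X X .
    . . . . . . . . X . .
    . . . . . . . . . . .
    . . . . . . . X . . .
    . . . . . . . . . . .
    . . . . . . . . . . .
T1:
  2·area = 88
  edge (11, 24)→(12, 10): d=(1,-14) top-left  bias=+0
  edge (12, 10)→(18, 14): d=(6,4) right/bottom  bias=-1
  edge (18, 14)→(11, 24): d=(-7,10) right/bottom  bias=-1
    (6,5)@(13, 11): e=[15,2,71] → X
    (7,5)@(15, 11): e=[43,-6,51] → .
    (6,6)@(13, 13): e=[17,14,57] → X
    (7,6)@(15, 13): e=[45,6,37] → X
    (8,6)@(17, 13): e=[73,-2,17] → .
    (6,7)@(13, 15): e=[19,26,43] → X
    (8,7)@(17, 15): e=[75,10,3] → X
    (9,7)@(19, 15): e=[103,2,-17] → .
    (6,8)@(13, 17): e=[21,38,29] → X
    (8,8)@(17, 17): e=[77,22,-11] → .
    (6,9)@(13, 19): e=[23,50,15] → X
    (7,9)@(15, 19): e=[51,42,-5] → .
  covered (10 px):
    . . . . . . . . . . .
    . . . . . . . . . . .
    . . . . . . . . . . .
    . . . . . . . . . . .
    . . . . . . . . . . .
    . . . . . . X . . . .
    . . . . . . X X . . .
    . . . . . . X X X . .
    . . . . . . X X . . .
    . . . . . . X . . . .
    . . . . . . X . . . .
    . . . . . . . . . . .

Answer: "outside"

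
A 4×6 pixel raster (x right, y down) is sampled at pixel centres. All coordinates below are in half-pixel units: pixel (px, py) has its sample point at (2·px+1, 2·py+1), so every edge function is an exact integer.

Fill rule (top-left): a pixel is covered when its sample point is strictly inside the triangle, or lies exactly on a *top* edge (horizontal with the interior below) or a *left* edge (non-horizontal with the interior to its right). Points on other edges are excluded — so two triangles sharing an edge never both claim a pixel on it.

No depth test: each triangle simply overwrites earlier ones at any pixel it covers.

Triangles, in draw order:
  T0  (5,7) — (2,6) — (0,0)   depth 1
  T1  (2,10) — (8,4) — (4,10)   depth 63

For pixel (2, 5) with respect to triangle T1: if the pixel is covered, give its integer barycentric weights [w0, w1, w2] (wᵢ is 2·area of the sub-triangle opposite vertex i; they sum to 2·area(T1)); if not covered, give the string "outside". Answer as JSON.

T0:
  2·area = 16
  edge (5, 7)→(2, 6): d=(-3,-1) top-left  bias=+0
  edge (2, 6)→(0, 0): d=(-2,-6) top-left  bias=+0
  edge (0, 0)→(5, 7): d=(5,7) right/bottom  bias=-1
    (0,1)@(1, 3): e=[8,0,8] → #  [on edge]
    (1,1)@(3, 3): e=[10,12,-6] → ·
    (0,2)@(1, 5): e=[2,-4,18] → ·
    (1,2)@(3, 5): e=[4,8,4] → #
    (2,2)@(5, 5): e=[6,20,-10] → ·
    (1,3)@(3, 7): e=[-2,4,14] → ·
    (2,3)@(5, 7): e=[0,16,0] → ·  [on edge]
    (1,4)@(3, 9): e=[-8,0,24] → ·  [on edge]
  covered (2 px):
    · · · ·
    # · · ·
    · # · ·
    · · · ·
    · · · ·
    · · · ·
T1:
  2·area = 12
  edge (2, 10)→(8, 4): d=(6,-6) top-left  bias=+0
  edge (8, 4)→(4, 10): d=(-4,6) right/bottom  bias=-1
  edge (4, 10)→(2, 10): d=(-2,0) right/bottom  bias=-1
    (3,2)@(7, 5): e=[0,2,10] → #  [on edge]
    (2,3)@(5, 7): e=[0,6,6] → #  [on edge]
    (3,3)@(7, 7): e=[12,-6,6] → ·
    (1,4)@(3, 9): e=[0,10,2] → #  [on edge]
    (2,4)@(5, 9): e=[12,-2,2] → ·
    (0,5)@(1, 11): e=[0,14,-2] → ·  [on edge]
    (1,5)@(3, 11): e=[12,2,-2] → ·
  covered (3 px):
    · · · ·
    · · · ·
    · · · #
    · · # ·
    · # · ·
    · · · ·

Final: "outside"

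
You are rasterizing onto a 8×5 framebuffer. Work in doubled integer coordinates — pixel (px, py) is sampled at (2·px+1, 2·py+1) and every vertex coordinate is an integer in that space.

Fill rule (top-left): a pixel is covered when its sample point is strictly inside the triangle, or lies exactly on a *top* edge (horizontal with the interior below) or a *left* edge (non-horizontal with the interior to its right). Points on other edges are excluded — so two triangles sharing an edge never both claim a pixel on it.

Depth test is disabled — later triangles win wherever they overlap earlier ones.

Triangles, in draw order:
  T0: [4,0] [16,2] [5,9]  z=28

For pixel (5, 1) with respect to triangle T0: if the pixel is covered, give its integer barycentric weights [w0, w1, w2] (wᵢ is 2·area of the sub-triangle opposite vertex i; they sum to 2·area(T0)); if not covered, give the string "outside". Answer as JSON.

T0:
  2·area = 106
  edge (4, 0)→(16, 2): d=(12,2) right/bottom  bias=-1
  edge (16, 2)→(5, 9): d=(-11,7) right/bottom  bias=-1
  edge (5, 9)→(4, 0): d=(-1,-9) top-left  bias=+0
    (2,0)@(5, 1): e=[10,88,8] → X
    (3,0)@(7, 1): e=[6,74,26] → X
    (4,0)@(9, 1): e=[2,60,44] → X
    (5,0)@(11, 1): e=[-2,46,62] → .
    (2,1)@(5, 3): e=[34,66,6] → X
    (5,1)@(11, 3): e=[22,24,60] → X
    (6,1)@(13, 3): e=[18,10,78] → X
    (7,1)@(15, 3): e=[14,-4,96] → .
    (2,2)@(5, 5): e=[58,44,4] → X
    (6,2)@(13, 5): e=[42,-12,76] → .
    (2,3)@(5, 7): e=[82,22,2] → X
    (4,3)@(9, 7): e=[74,-6,38] → .
    (2,4)@(5, 9): e=[106,0,0] → .  [on edge]
  covered (14 px):
    . . X X X . . .
    . . X X X X X .
    . . X X X X . .
    . . X X . . . .
    . . . . . . . .

Result: [24,60,22]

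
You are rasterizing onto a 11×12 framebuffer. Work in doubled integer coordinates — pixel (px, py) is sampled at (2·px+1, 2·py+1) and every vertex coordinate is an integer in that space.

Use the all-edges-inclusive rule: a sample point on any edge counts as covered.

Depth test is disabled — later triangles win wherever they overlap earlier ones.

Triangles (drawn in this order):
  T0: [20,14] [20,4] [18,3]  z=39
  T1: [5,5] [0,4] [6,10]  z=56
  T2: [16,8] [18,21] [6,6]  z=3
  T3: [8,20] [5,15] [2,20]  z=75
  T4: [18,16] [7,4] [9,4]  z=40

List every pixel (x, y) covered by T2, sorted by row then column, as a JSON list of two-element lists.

T0:
  2·area = 20  (B↔C swapped to make it positive)
  edge (20, 14)→(18, 3): d=(-2,-11) inclusive
  edge (18, 3)→(20, 4): d=(2,1) inclusive
  edge (20, 4)→(20, 14): d=(0,10) inclusive
    (9,2)@(19, 5): e=[7,3,10] → X
    (10,2)@(21, 5): e=[29,1,-10] → .
    (9,3)@(19, 7): e=[3,7,10] → X
    (10,3)@(21, 7): e=[25,5,-10] → .
    (9,4)@(19, 9): e=[-1,11,10] → .
  covered (2 px):
    . . . . . . . . . . .
    . . . . . . . . . . .
    . . . . . . . . . X .
    . . . . . . . . . X .
    . . . . . . . . . . .
    . . . . . . . . . . .
    . . . . . . . . . . .
    . . . . . . . . . . .
    . . . . . . . . . . .
    . . . . . . . . . . .
    . . . . . . . . . . .
    . . . . . . . . . . .
T1:
  2·area = 24  (B↔C swapped to make it positive)
  edge (5, 5)→(6, 10): d=(1,5) inclusive
  edge (6, 10)→(0, 4): d=(-6,-6) inclusive
  edge (0, 4)→(5, 5): d=(5,1) inclusive
    (0,2)@(1, 5): e=[20,0,4] → X  [on edge]
    (1,2)@(3, 5): e=[10,12,2] → X
    (2,2)@(5, 5): e=[0,24,0] → X  [on edge]
    (3,2)@(7, 5): e=[-10,36,-2] → .
    (0,3)@(1, 7): e=[22,-12,14] → .
    (1,3)@(3, 7): e=[12,0,12] → X  [on edge]
    (3,3)@(7, 7): e=[-8,24,8] → .
    (7,3)@(15, 7): e=[-48,72,0] → .  [on edge]
    (1,4)@(3, 9): e=[14,-12,22] → .
    (2,4)@(5, 9): e=[4,0,20] → X  [on edge]
    (3,4)@(7, 9): e=[-6,12,18] → .
    (2,5)@(5, 11): e=[6,-12,30] → .
    (3,5)@(7, 11): e=[-4,0,28] → .  [on edge]
    (4,6)@(9, 13): e=[-12,0,36] → .  [on edge]
    (3,7)@(7, 15): e=[0,-24,48] → .  [on edge]
    (5,7)@(11, 15): e=[-20,0,44] → .  [on edge]
    (6,8)@(13, 17): e=[-28,0,52] → .  [on edge]
    (7,9)@(15, 19): e=[-36,0,60] → .  [on edge]
    (8,10)@(17, 21): e=[-44,0,68] → .  [on edge]
    (9,11)@(19, 23): e=[-52,0,76] → .  [on edge]
  covered (6 px):
    . . . . . . . . . . .
    . . . . . . . . . . .
    X X X . . . . . . . .
    . X X . . . . . . . .
    . . X . . . . . . . .
    . . . . . . . . . . .
    . . . . . . . . . . .
    . . . . . . . . . . .
    . . . . . . . . . . .
    . . . . . . . . . . .
    . . . . . . . . . . .
    . . . . . . . . . . .
T2:
  2·area = 126
  edge (16, 8)→(18, 21): d=(2,13) inclusive
  edge (18, 21)→(6, 6): d=(-12,-15) inclusive
  edge (6, 6)→(16, 8): d=(10,2) inclusive
    (0,2)@(1, 5): e=[189,-63,0] → .  [on edge]
    (3,3)@(7, 7): e=[115,3,8] → X
    (4,3)@(9, 7): e=[89,33,4] → X
    (5,3)@(11, 7): e=[63,63,0] → X  [on edge]
    (6,3)@(13, 7): e=[37,93,-4] → .
    (3,4)@(7, 9): e=[119,-21,28] → .
    (4,4)@(9, 9): e=[93,9,24] → X
    (6,4)@(13, 9): e=[41,69,16] → X
    (7,4)@(15, 9): e=[15,99,12] → X
    (8,4)@(17, 9): e=[-11,129,8] → .
    (10,4)@(21, 9): e=[-63,189,0] → .  [on edge]
    (4,5)@(9, 11): e=[97,-15,44] → .
  covered (17 px):
    . . . . . . . . . . .
    . . . . . . . . . . .
    . . . . . . . . . . .
    . . . X X X . . . . .
    . . . . X X X X . . .
    . . . . . X X X . . .
    . . . . . . X X . . .
    . . . . . . . X X . .
    . . . . . . . X X . .
    . . . . . . . . X . .
    . . . . . . . . . . .
    . . . . . . . . . . .
T3:
  2·area = 30  (B↔C swapped to make it positive)
  edge (8, 20)→(2, 20): d=(-6,0) inclusive
  edge (2, 20)→(5, 15): d=(3,-5) inclusive
  edge (5, 15)→(8, 20): d=(3,5) inclusive
    (5,2)@(11, 5): e=[90,0,-60] → .  [on edge]
    (2,7)@(5, 15): e=[30,0,0] → X  [on edge]
    (3,7)@(7, 15): e=[30,10,-10] → .
    (2,8)@(5, 17): e=[18,6,6] → X
    (3,8)@(7, 17): e=[18,16,-4] → .
    (1,9)@(3, 19): e=[6,2,22] → X
    (3,9)@(7, 19): e=[6,22,2] → X
    (4,9)@(9, 19): e=[6,32,-8] → .
    (1,10)@(3, 21): e=[-6,8,28] → .
    (2,10)@(5, 21): e=[-6,18,18] → .
    (3,10)@(7, 21): e=[-6,28,8] → .
  covered (5 px):
    . . . . . . . . . . .
    . . . . . . . . . . .
    . . . . . . . . . . .
    . . . . . . . . . . .
    . . . . . . . . . . .
    . . . . . . . . . . .
    . . . . . . . . . . .
    . . X . . . . . . . .
    . . X . . . . . . . .
    . X X X . . . . . . .
    . . . . . . . . . . .
    . . . . . . . . . . .
T4:
  2·area = 24
  edge (18, 16)→(7, 4): d=(-11,-12) inclusive
  edge (7, 4)→(9, 4): d=(2,0) inclusive
  edge (9, 4)→(18, 16): d=(9,12) inclusive
    (4,2)@(9, 5): e=[13,2,9] → X
    (5,2)@(11, 5): e=[37,2,-15] → .
    (4,3)@(9, 7): e=[-9,6,27] → .
    (5,3)@(11, 7): e=[15,6,3] → X
    (6,3)@(13, 7): e=[39,6,-21] → .
    (5,4)@(11, 9): e=[-7,10,21] → .
  covered (2 px):
    . . . . . . . . . . .
    . . . . . . . . . . .
    . . . . X . . . . . .
    . . . . . X . . . . .
    . . . . . . . . . . .
    . . . . . . . . . . .
    . . . . . . . . . . .
    . . . . . . . . . . .
    . . . . . . . . . . .
    . . . . . . . . . . .
    . . . . . . . . . . .
    . . . . . . . . . . .

Final: [[3,3],[4,3],[5,3],[4,4],[5,4],[6,4],[7,4],[5,5],[6,5],[7,5],[6,6],[7,6],[7,7],[8,7],[7,8],[8,8],[8,9]]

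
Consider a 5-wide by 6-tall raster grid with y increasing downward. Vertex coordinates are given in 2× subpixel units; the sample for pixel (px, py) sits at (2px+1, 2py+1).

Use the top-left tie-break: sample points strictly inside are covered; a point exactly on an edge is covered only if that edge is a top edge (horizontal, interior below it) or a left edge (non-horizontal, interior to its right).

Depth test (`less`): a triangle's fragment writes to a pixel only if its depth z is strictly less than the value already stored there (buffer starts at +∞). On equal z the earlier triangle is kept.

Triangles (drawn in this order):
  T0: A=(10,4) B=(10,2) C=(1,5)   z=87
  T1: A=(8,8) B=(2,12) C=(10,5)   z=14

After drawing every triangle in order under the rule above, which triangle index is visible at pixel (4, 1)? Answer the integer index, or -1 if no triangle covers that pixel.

T0:
  2·area = 18  (B↔C swapped to make it positive)
  edge (10, 4)→(1, 5): d=(-9,1) right/bottom  bias=-1
  edge (1, 5)→(10, 2): d=(9,-3) top-left  bias=+0
  edge (10, 2)→(10, 4): d=(0,2) right/bottom  bias=-1
    (3,1)@(7, 3): e=[12,0,6] → █  [on edge]
    (4,1)@(9, 3): e=[10,6,2] → █
    (0,2)@(1, 5): e=[0,0,18] → ·  [on edge]
    (3,2)@(7, 5): e=[-6,18,6] → ·
    (4,2)@(9, 5): e=[-8,24,2] → ·
  covered (2 px):
    · · · · ·
    · · · █ █
    · · · · ·
    · · · · ·
    · · · · ·
    · · · · ·
T1:
  2·area = 10
  edge (8, 8)→(2, 12): d=(-6,4) right/bottom  bias=-1
  edge (2, 12)→(10, 5): d=(8,-7) top-left  bias=+0
  edge (10, 5)→(8, 8): d=(-2,3) right/bottom  bias=-1
  covered (0 px):
    · · · · ·
    · · · · ·
    · · · · ·
    · · · · ·
    · · · · ·
    · · · · ·

Z-buffer (winner per pixel, '.' = empty):
  . . . . .
  . . . 0 0
  . . . . .
  . . . . .
  . . . . .
  . . . . .

Final: 0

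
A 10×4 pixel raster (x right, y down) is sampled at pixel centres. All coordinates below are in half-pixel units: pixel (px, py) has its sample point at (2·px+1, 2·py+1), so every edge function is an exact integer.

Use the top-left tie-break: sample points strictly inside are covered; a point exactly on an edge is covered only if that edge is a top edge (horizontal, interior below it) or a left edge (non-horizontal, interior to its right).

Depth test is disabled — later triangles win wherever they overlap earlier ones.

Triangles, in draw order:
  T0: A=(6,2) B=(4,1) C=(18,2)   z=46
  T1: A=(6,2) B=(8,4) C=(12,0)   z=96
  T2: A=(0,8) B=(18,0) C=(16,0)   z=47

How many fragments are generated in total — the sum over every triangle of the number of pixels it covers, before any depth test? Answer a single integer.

T0:
  2·area = 12
  edge (6, 2)→(4, 1): d=(-2,-1) top-left  bias=+0
  edge (4, 1)→(18, 2): d=(14,1) right/bottom  bias=-1
  edge (18, 2)→(6, 2): d=(-12,0) right/bottom  bias=-1
  covered (0 px):
    · · · · · · · · · ·
    · · · · · · · · · ·
    · · · · · · · · · ·
    · · · · · · · · · ·
T1:
  2·area = 16  (B↔C swapped to make it positive)
  edge (6, 2)→(12, 0): d=(6,-2) top-left  bias=+0
  edge (12, 0)→(8, 4): d=(-4,4) right/bottom  bias=-1
  edge (8, 4)→(6, 2): d=(-2,-2) top-left  bias=+0
    (2,0)@(5, 1): e=[-8,24,0] → ·  [on edge]
    (4,0)@(9, 1): e=[0,8,8] → #  [on edge]
    (5,0)@(11, 1): e=[4,0,12] → ·  [on edge]
    (1,1)@(3, 3): e=[0,24,-8] → ·  [on edge]
    (3,1)@(7, 3): e=[8,8,0] → #  [on edge]
    (4,1)@(9, 3): e=[12,0,4] → ·  [on edge]
    (3,2)@(7, 5): e=[20,0,-4] → ·  [on edge]
    (4,2)@(9, 5): e=[24,-8,0] → ·  [on edge]
    (2,3)@(5, 7): e=[28,0,-12] → ·  [on edge]
    (5,3)@(11, 7): e=[40,-24,0] → ·  [on edge]
  covered (2 px):
    · · · · # · · · · ·
    · · · # · · · · · ·
    · · · · · · · · · ·
    · · · · · · · · · ·
T2:
  2·area = 16  (B↔C swapped to make it positive)
  edge (0, 8)→(16, 0): d=(16,-8) top-left  bias=+0
  edge (16, 0)→(18, 0): d=(2,0) top-left  bias=+0
  edge (18, 0)→(0, 8): d=(-18,8) right/bottom  bias=-1
    (7,0)@(15, 1): e=[8,2,6] → #
    (8,0)@(17, 1): e=[24,2,-10] → ·
    (5,1)@(11, 3): e=[8,6,2] → #
    (6,1)@(13, 3): e=[24,6,-14] → ·
    (7,1)@(15, 3): e=[40,6,-30] → ·
    (5,2)@(11, 5): e=[40,10,-34] → ·
  covered (2 px):
    · · · · · · · # · ·
    · · · · · # · · · ·
    · · · · · · · · · ·
    · · · · · · · · · ·

Result: 4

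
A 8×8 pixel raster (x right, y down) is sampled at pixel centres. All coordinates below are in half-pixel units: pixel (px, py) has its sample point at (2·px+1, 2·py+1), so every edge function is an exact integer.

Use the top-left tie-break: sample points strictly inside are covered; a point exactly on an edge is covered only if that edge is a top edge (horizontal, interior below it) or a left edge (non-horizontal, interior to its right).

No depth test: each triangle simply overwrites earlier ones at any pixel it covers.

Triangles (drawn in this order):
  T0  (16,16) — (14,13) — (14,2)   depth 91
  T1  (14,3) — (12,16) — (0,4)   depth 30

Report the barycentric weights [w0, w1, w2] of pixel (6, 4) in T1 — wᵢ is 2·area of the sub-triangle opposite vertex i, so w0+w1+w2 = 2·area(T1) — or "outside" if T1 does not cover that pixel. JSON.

T0:
  2·area = 22
  edge (16, 16)→(14, 13): d=(-2,-3) top-left  bias=+0
  edge (14, 13)→(14, 2): d=(0,-11) top-left  bias=+0
  edge (14, 2)→(16, 16): d=(2,14) right/bottom  bias=-1
    (7,4)@(15, 9): e=[11,11,0] → .  [on edge]
    (7,5)@(15, 11): e=[7,11,4] → X
    (7,6)@(15, 13): e=[3,11,8] → X
    (7,7)@(15, 15): e=[-1,11,12] → .
  covered (2 px):
    . . . . . . . .
    . . . . . . . .
    . . . . . . . .
    . . . . . . . .
    . . . . . . . .
    . . . . . . . X
    . . . . . . . X
    . . . . . . . .
T1:
  2·area = 180
  edge (14, 3)→(12, 16): d=(-2,13) right/bottom  bias=-1
  edge (12, 16)→(0, 4): d=(-12,-12) top-left  bias=+0
  edge (0, 4)→(14, 3): d=(14,-1) top-left  bias=+0
    (0,2)@(1, 5): e=[165,0,15] → X  [on edge]
    (1,2)@(3, 5): e=[139,24,17] → X
    (2,2)@(5, 5): e=[113,48,19] → X
    (3,2)@(7, 5): e=[87,72,21] → X
    (4,2)@(9, 5): e=[61,96,23] → X
    (5,2)@(11, 5): e=[35,120,25] → X
    (6,2)@(13, 5): e=[9,144,27] → X
    (7,2)@(15, 5): e=[-17,168,29] → .
    (0,3)@(1, 7): e=[161,-24,43] → .
    (1,3)@(3, 7): e=[135,0,45] → X  [on edge]
    (7,3)@(15, 7): e=[-21,144,57] → .
    (1,4)@(3, 9): e=[131,-24,73] → .
    (2,4)@(5, 9): e=[105,0,75] → X  [on edge]
    (3,5)@(7, 11): e=[75,0,105] → X  [on edge]
    (4,6)@(9, 13): e=[45,0,135] → X  [on edge]
    (5,7)@(11, 15): e=[15,0,165] → X  [on edge]
  covered (24 px):
    . . . . . . . .
    . . . . . . . .
    X X X X X X X .
    . X X X X X X .
    . . X X X X X .
    . . . X X X . .
    . . . . X X . .
    . . . . . X . .

Final: [96,83,1]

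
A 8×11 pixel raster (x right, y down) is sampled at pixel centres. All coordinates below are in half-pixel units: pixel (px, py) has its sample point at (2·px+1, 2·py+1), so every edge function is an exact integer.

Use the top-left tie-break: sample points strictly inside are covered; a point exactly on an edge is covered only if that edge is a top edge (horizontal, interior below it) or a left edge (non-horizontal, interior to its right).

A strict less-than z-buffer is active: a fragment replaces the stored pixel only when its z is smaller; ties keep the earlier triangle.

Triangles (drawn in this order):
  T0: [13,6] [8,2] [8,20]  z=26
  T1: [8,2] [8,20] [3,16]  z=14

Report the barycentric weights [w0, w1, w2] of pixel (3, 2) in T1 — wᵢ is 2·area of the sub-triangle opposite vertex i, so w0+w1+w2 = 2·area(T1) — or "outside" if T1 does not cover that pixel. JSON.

T0:
  2·area = 90  (B↔C swapped to make it positive)
  edge (13, 6)→(8, 20): d=(-5,14) right/bottom  bias=-1
  edge (8, 20)→(8, 2): d=(0,-18) top-left  bias=+0
  edge (8, 2)→(13, 6): d=(5,4) right/bottom  bias=-1
    (4,1)@(9, 3): e=[71,18,1] → X
    (5,1)@(11, 3): e=[43,54,-7] → .
    (4,2)@(9, 5): e=[61,18,11] → X
    (5,2)@(11, 5): e=[33,54,3] → X
    (6,2)@(13, 5): e=[5,90,-5] → .
    (4,3)@(9, 7): e=[51,18,21] → X
    (6,3)@(13, 7): e=[-5,90,5] → .
    (4,4)@(9, 9): e=[41,18,31] → X
    (6,4)@(13, 9): e=[-15,90,15] → .
    (4,5)@(9, 11): e=[31,18,41] → X
    (6,5)@(13, 11): e=[-25,90,25] → .
    (4,6)@(9, 13): e=[21,18,51] → X
  covered (12 px):
    . . . . . . . .
    . . . . X . . .
    . . . . X X . .
    . . . . X X . .
    . . . . X X . .
    . . . . X X . .
    . . . . X . . .
    . . . . X . . .
    . . . . X . . .
    . . . . . . . .
    . . . . . . . .
T1:
  2·area = 90
  edge (8, 2)→(8, 20): d=(0,18) right/bottom  bias=-1
  edge (8, 20)→(3, 16): d=(-5,-4) top-left  bias=+0
  edge (3, 16)→(8, 2): d=(5,-14) top-left  bias=+0
    (3,2)@(7, 5): e=[18,71,1] → X
    (4,2)@(9, 5): e=[-18,79,29] → .
    (3,3)@(7, 7): e=[18,61,11] → X
    (4,3)@(9, 7): e=[-18,69,39] → .
    (3,4)@(7, 9): e=[18,51,21] → X
    (4,4)@(9, 9): e=[-18,59,49] → .
    (2,5)@(5, 11): e=[54,33,3] → X
    (4,5)@(9, 11): e=[-18,49,59] → .
    (2,6)@(5, 13): e=[54,23,13] → X
    (4,6)@(9, 13): e=[-18,39,69] → .
    (2,7)@(5, 15): e=[54,13,23] → X
    (4,7)@(9, 15): e=[-18,29,79] → .
  covered (12 px):
    . . . . . . . .
    . . . . . . . .
    . . . X . . . .
    . . . X . . . .
    . . . X . . . .
    . . X X . . . .
    . . X X . . . .
    . . X X . . . .
    . . X X . . . .
    . . . X . . . .
    . . . . . . . .

Answer: [71,1,18]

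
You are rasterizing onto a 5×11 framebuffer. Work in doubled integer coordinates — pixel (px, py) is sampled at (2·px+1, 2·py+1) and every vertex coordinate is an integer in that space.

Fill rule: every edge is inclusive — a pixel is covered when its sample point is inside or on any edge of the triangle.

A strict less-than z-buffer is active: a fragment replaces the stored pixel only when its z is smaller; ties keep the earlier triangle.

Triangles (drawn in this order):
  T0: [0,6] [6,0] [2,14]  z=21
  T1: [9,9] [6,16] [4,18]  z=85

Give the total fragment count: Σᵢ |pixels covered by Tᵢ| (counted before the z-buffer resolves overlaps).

T0:
  2·area = 60
  edge (0, 6)→(6, 0): d=(6,-6) inclusive
  edge (6, 0)→(2, 14): d=(-4,14) inclusive
  edge (2, 14)→(0, 6): d=(-2,-8) inclusive
    (2,0)@(5, 1): e=[0,10,50] → X  [on edge]
    (3,0)@(7, 1): e=[12,-18,66] → .
    (1,1)@(3, 3): e=[0,30,30] → X  [on edge]
    (3,1)@(7, 3): e=[24,-26,62] → .
    (0,2)@(1, 5): e=[0,50,10] → X  [on edge]
    (2,2)@(5, 5): e=[24,-6,42] → .
    (0,3)@(1, 7): e=[12,42,6] → X
    (2,3)@(5, 7): e=[36,-14,38] → .
    (0,4)@(1, 9): e=[24,34,2] → X
    (2,4)@(5, 9): e=[48,-22,34] → .
    (0,5)@(1, 11): e=[36,26,-2] → .
    (1,5)@(3, 11): e=[48,-2,14] → .
  covered (9 px):
    . . X . .
    . X X . .
    X X . . .
    X X . . .
    X X . . .
    . . . . .
    . . . . .
    . . . . .
    . . . . .
    . . . . .
    . . . . .
T1:
  2·area = 8
  edge (9, 9)→(6, 16): d=(-3,7) inclusive
  edge (6, 16)→(4, 18): d=(-2,2) inclusive
  edge (4, 18)→(9, 9): d=(5,-9) inclusive
    (4,4)@(9, 9): e=[0,8,0] → X  [on edge]
    (4,5)@(9, 11): e=[-6,4,10] → .
    (3,6)@(7, 13): e=[2,4,2] → X
    (4,6)@(9, 13): e=[-12,0,20] → .  [on edge]
    (3,7)@(7, 15): e=[-4,0,12] → .  [on edge]
    (2,8)@(5, 17): e=[4,0,4] → X  [on edge]
    (3,8)@(7, 17): e=[-10,-4,22] → .
    (1,9)@(3, 19): e=[12,0,-4] → .  [on edge]
    (2,9)@(5, 19): e=[-2,-4,14] → .
    (0,10)@(1, 21): e=[20,0,-12] → .  [on edge]
  covered (3 px):
    . . . . .
    . . . . .
    . . . . .
    . . . . .
    . . . . X
    . . . . .
    . . . X .
    . . . . .
    . . X . .
    . . . . .
    . . . . .

Answer: 12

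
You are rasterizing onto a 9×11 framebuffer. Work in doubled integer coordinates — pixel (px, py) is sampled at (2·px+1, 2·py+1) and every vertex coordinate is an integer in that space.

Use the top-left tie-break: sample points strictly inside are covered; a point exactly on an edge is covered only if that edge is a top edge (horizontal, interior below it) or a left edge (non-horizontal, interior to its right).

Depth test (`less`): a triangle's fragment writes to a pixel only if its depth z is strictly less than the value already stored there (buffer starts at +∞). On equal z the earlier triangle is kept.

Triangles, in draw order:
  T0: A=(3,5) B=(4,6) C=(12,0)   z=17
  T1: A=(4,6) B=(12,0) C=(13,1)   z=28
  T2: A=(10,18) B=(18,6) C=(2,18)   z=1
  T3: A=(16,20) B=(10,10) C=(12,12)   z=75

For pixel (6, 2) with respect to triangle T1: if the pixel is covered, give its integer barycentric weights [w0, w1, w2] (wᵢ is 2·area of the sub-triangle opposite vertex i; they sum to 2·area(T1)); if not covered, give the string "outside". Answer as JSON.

T0:
  2·area = 14  (B↔C swapped to make it positive)
  edge (3, 5)→(12, 0): d=(9,-5) top-left  bias=+0
  edge (12, 0)→(4, 6): d=(-8,6) right/bottom  bias=-1
  edge (4, 6)→(3, 5): d=(-1,-1) top-left  bias=+0
    (0,1)@(1, 3): e=[-28,42,0] → .  [on edge]
    (3,1)@(7, 3): e=[2,6,6] → X
    (4,1)@(9, 3): e=[12,-6,8] → .
    (1,2)@(3, 5): e=[0,14,0] → X  [on edge]
    (2,2)@(5, 5): e=[10,2,2] → X
    (3,2)@(7, 5): e=[20,-10,4] → .
    (1,3)@(3, 7): e=[18,-2,-2] → .
    (2,3)@(5, 7): e=[28,-14,0] → .  [on edge]
    (3,4)@(7, 9): e=[56,-42,0] → .  [on edge]
    (4,5)@(9, 11): e=[84,-70,0] → .  [on edge]
    (5,6)@(11, 13): e=[112,-98,0] → .  [on edge]
    (6,7)@(13, 15): e=[140,-126,0] → .  [on edge]
    (7,8)@(15, 17): e=[168,-154,0] → .  [on edge]
    (8,9)@(17, 19): e=[196,-182,0] → .  [on edge]
  covered (3 px):
    . . . . . . . . .
    . . . X . . . . .
    . X X . . . . . .
    . . . . . . . . .
    . . . . . . . . .
    . . . . . . . . .
    . . . . . . . . .
    . . . . . . . . .
    . . . . . . . . .
    . . . . . . . . .
    . . . . . . . . .
T1:
  2·area = 14
  edge (4, 6)→(12, 0): d=(8,-6) top-left  bias=+0
  edge (12, 0)→(13, 1): d=(1,1) right/bottom  bias=-1
  edge (13, 1)→(4, 6): d=(-9,5) right/bottom  bias=-1
    (5,0)@(11, 1): e=[2,2,10] → X
    (6,0)@(13, 1): e=[14,0,0] → .  [on edge]
    (4,1)@(9, 3): e=[6,6,2] → X
    (5,1)@(11, 3): e=[18,4,-8] → .
    (7,1)@(15, 3): e=[42,0,-28] → .  [on edge]
    (4,2)@(9, 5): e=[22,8,-16] → .
    (8,2)@(17, 5): e=[70,0,-56] → .  [on edge]
  covered (2 px):
    . . . . . X . . .
    . . . . X . . . .
    . . . . . . . . .
    . . . . . . . . .
    . . . . . . . . .
    . . . . . . . . .
    . . . . . . . . .
    . . . . . . . . .
    . . . . . . . . .
    . . . . . . . . .
    . . . . . . . . .
T2:
  2·area = 96  (B↔C swapped to make it positive)
  edge (10, 18)→(2, 18): d=(-8,0) right/bottom  bias=-1
  edge (2, 18)→(18, 6): d=(16,-12) top-left  bias=+0
  edge (18, 6)→(10, 18): d=(-8,12) right/bottom  bias=-1
    (8,3)@(17, 7): e=[88,4,4] → X
    (7,4)@(15, 9): e=[72,12,12] → X
    (8,4)@(17, 9): e=[72,36,-12] → .
    (6,5)@(13, 11): e=[56,20,20] → X
    (7,5)@(15, 11): e=[56,44,-4] → .
    (4,6)@(9, 13): e=[40,4,52] → X
    (5,6)@(11, 13): e=[40,28,28] → X
    (7,6)@(15, 13): e=[40,76,-20] → .
    (3,7)@(7, 15): e=[24,12,60] → X
    (6,7)@(13, 15): e=[24,84,-12] → .
    (2,8)@(5, 17): e=[8,20,68] → X
    (5,8)@(11, 17): e=[8,92,-4] → .
  covered (12 px):
    . . . . . . . . .
    . . . . . . . . .
    . . . . . . . . .
    . . . . . . . . X
    . . . . . . . X .
    . . . . . . X . .
    . . . . X X X . .
    . . . X X X . . .
    . . X X X . . . .
    . . . . . . . . .
    . . . . . . . . .
T3:
  2·area = 8
  edge (16, 20)→(10, 10): d=(-6,-10) top-left  bias=+0
  edge (10, 10)→(12, 12): d=(2,2) right/bottom  bias=-1
  edge (12, 12)→(16, 20): d=(4,8) right/bottom  bias=-1
    (0,0)@(1, 1): e=[-36,0,44] → .  [on edge]
    (1,1)@(3, 3): e=[-28,0,36] → .  [on edge]
    (2,2)@(5, 5): e=[-20,0,28] → .  [on edge]
    (3,2)@(7, 5): e=[0,-4,12] → .  [on edge]
    (3,3)@(7, 7): e=[-12,0,20] → .  [on edge]
    (4,4)@(9, 9): e=[-4,0,12] → .  [on edge]
    (5,5)@(11, 11): e=[4,0,4] → .  [on edge]
    (6,6)@(13, 13): e=[12,0,-4] → .  [on edge]
    (6,7)@(13, 15): e=[0,4,4] → X  [on edge]
    (7,7)@(15, 15): e=[20,0,-12] → .  [on edge]
    (6,8)@(13, 17): e=[-12,8,12] → .
    (8,8)@(17, 17): e=[28,0,-20] → .  [on edge]
  covered (1 px):
    . . . . . . . . .
    . . . . . . . . .
    . . . . . . . . .
    . . . . . . . . .
    . . . . . . . . .
    . . . . . . . . .
    . . . . . . . . .
    . . . . . . X . .
    . . . . . . . . .
    . . . . . . . . .
    . . . . . . . . .

Result: "outside"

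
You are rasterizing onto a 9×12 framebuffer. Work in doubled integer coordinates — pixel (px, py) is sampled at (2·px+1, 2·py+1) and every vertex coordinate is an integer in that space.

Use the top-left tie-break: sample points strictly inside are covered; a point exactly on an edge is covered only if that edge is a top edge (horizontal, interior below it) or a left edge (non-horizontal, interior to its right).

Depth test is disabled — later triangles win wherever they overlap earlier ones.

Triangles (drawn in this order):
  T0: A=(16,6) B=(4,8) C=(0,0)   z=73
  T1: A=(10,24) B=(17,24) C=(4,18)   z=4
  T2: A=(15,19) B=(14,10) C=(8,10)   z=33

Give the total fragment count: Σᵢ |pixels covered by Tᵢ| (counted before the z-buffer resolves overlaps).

T0:
  2·area = 104
  edge (16, 6)→(4, 8): d=(-12,2) right/bottom  bias=-1
  edge (4, 8)→(0, 0): d=(-4,-8) top-left  bias=+0
  edge (0, 0)→(16, 6): d=(16,6) right/bottom  bias=-1
    (0,0)@(1, 1): e=[90,4,10] → #
    (1,0)@(3, 1): e=[86,20,-2] → ·
    (0,1)@(1, 3): e=[66,-4,42] → ·
    (1,1)@(3, 3): e=[62,12,30] → #
    (2,1)@(5, 3): e=[58,28,18] → #
    (3,1)@(7, 3): e=[54,44,6] → #
    (4,1)@(9, 3): e=[50,60,-6] → ·
    (1,2)@(3, 5): e=[38,4,62] → #
    (4,2)@(9, 5): e=[26,52,26] → #
    (5,2)@(11, 5): e=[22,68,14] → #
    (6,2)@(13, 5): e=[18,84,2] → #
    (7,2)@(15, 5): e=[14,100,-10] → ·
  covered (13 px):
    # · · · · · · · ·
    · # # # · · · · ·
    · # # # # # # · ·
    · · # # # · · · ·
    · · · · · · · · ·
    · · · · · · · · ·
    · · · · · · · · ·
    · · · · · · · · ·
    · · · · · · · · ·
    · · · · · · · · ·
    · · · · · · · · ·
    · · · · · · · · ·
T1:
  2·area = 42  (B↔C swapped to make it positive)
  edge (10, 24)→(4, 18): d=(-6,-6) top-left  bias=+0
  edge (4, 18)→(17, 24): d=(13,6) right/bottom  bias=-1
  edge (17, 24)→(10, 24): d=(-7,0) right/bottom  bias=-1
    (0,7)@(1, 15): e=[0,-21,63] → ·  [on edge]
    (1,8)@(3, 17): e=[0,-7,49] → ·  [on edge]
    (2,9)@(5, 19): e=[0,7,35] → #  [on edge]
    (3,9)@(7, 19): e=[12,-5,35] → ·
    (2,10)@(5, 21): e=[-12,33,21] → ·
    (3,10)@(7, 21): e=[0,21,21] → #  [on edge]
    (4,10)@(9, 21): e=[12,9,21] → #
    (5,10)@(11, 21): e=[24,-3,21] → ·
    (3,11)@(7, 23): e=[-12,47,7] → ·
    (4,11)@(9, 23): e=[0,35,7] → #  [on edge]
    (5,11)@(11, 23): e=[12,23,7] → #
    (6,11)@(13, 23): e=[24,11,7] → #
  covered (6 px):
    · · · · · · · · ·
    · · · · · · · · ·
    · · · · · · · · ·
    · · · · · · · · ·
    · · · · · · · · ·
    · · · · · · · · ·
    · · · · · · · · ·
    · · · · · · · · ·
    · · · · · · · · ·
    · · # · · · · · ·
    · · · # # · · · ·
    · · · · # # # · ·
T2:
  2·area = 54  (B↔C swapped to make it positive)
  edge (15, 19)→(8, 10): d=(-7,-9) top-left  bias=+0
  edge (8, 10)→(14, 10): d=(6,0) top-left  bias=+0
  edge (14, 10)→(15, 19): d=(1,9) right/bottom  bias=-1
    (0,0)@(1, 1): e=[0,-54,108] → ·  [on edge]
    (6,0)@(13, 1): e=[108,-54,0] → ·  [on edge]
    (4,5)@(9, 11): e=[2,6,46] → #
    (5,5)@(11, 11): e=[20,6,28] → #
    (6,5)@(13, 11): e=[38,6,10] → #
    (7,5)@(15, 11): e=[56,6,-8] → ·
    (4,6)@(9, 13): e=[-12,18,48] → ·
    (5,6)@(11, 13): e=[6,18,30] → #
    (7,6)@(15, 13): e=[42,18,-6] → ·
    (5,7)@(11, 15): e=[-8,30,32] → ·
    (6,7)@(13, 15): e=[10,30,14] → #
    (7,7)@(15, 15): e=[28,30,-4] → ·
    (7,9)@(15, 19): e=[0,54,0] → ·  [on edge]
  covered (6 px):
    · · · · · · · · ·
    · · · · · · · · ·
    · · · · · · · · ·
    · · · · · · · · ·
    · · · · · · · · ·
    · · · · # # # · ·
    · · · · · # # · ·
    · · · · · · # · ·
    · · · · · · · · ·
    · · · · · · · · ·
    · · · · · · · · ·
    · · · · · · · · ·

Final: 25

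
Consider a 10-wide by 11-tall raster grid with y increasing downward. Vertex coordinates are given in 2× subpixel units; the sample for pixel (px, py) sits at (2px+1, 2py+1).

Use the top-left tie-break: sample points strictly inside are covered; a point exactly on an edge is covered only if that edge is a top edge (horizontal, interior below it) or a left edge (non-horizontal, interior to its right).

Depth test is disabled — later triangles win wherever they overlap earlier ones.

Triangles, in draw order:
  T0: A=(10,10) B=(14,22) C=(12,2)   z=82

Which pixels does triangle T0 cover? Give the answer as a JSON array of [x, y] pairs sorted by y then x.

T0:
  2·area = 56  (B↔C swapped to make it positive)
  edge (10, 10)→(12, 2): d=(2,-8) top-left  bias=+0
  edge (12, 2)→(14, 22): d=(2,20) right/bottom  bias=-1
  edge (14, 22)→(10, 10): d=(-4,-12) top-left  bias=+0
    (3,0)@(7, 1): e=[-42,98,0] → .  [on edge]
    (4,3)@(9, 7): e=[-14,70,0] → .  [on edge]
    (5,3)@(11, 7): e=[2,30,24] → X
    (6,3)@(13, 7): e=[18,-10,48] → .
    (5,4)@(11, 9): e=[6,34,16] → X
    (6,4)@(13, 9): e=[22,-6,40] → .
    (5,5)@(11, 11): e=[10,38,8] → X
    (6,5)@(13, 11): e=[26,-2,32] → .
    (5,6)@(11, 13): e=[14,42,0] → X  [on edge]
    (6,6)@(13, 13): e=[30,2,24] → X
    (7,6)@(15, 13): e=[46,-38,48] → .
    (5,7)@(11, 15): e=[18,46,-8] → .
    (6,9)@(13, 19): e=[42,14,0] → X  [on edge]
  covered (8 px):
    . . . . . . . . . .
    . . . . . . . . . .
    . . . . . . . . . .
    . . . . . X . . . .
    . . . . . X . . . .
    . . . . . X . . . .
    . . . . . X X . . .
    . . . . . . X . . .
    . . . . . . X . . .
    . . . . . . X . . .
    . . . . . . . . . .

Final: [[5,3],[5,4],[5,5],[5,6],[6,6],[6,7],[6,8],[6,9]]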